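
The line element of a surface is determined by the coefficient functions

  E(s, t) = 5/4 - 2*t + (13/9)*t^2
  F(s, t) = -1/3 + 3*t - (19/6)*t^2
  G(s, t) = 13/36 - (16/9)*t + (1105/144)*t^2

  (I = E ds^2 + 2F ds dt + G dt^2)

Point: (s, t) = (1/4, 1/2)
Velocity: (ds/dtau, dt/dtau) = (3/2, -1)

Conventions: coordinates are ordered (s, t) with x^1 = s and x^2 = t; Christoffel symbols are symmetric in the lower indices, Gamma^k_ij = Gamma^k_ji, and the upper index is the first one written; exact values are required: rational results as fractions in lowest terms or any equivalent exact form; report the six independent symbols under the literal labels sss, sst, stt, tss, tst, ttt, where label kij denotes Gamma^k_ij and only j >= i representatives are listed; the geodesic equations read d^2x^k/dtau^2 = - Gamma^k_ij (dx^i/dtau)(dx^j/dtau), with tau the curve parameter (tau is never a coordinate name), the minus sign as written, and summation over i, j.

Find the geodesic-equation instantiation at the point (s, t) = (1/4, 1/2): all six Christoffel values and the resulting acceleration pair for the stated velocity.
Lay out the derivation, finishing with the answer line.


E = 11/18, F = 3/8, G = 89/64 at the point
E_s = 0, E_t = -5/9, F_s = 0, F_t = -1/6, G_s = 0, G_t = 283/48
EG - F^2 = 817/1152;  g^inv = (1152/817) * [[89/64, -3/8], [-3/8, 11/18]]
first-kind symbols [ij,l] = (1/2)(d_i g_jl + d_j g_il - d_l g_ij): [ss,s] = E_s/2 = 0, [ss,t] = F_s - E_t/2 = 5/18, [st,s] = E_t/2 = -5/18, [st,t] = G_s/2 = 0, [tt,s] = F_t - G_s/2 = -1/6, [tt,t] = G_t/2 = 283/96
Gamma^s_ij = (G*[ij,s] - F*[ij,t])/(EG - F^2), Gamma^t_ij = (E*[ij,t] - F*[ij,s])/(EG - F^2)
Gamma_sss = -120/817, Gamma_sst = -445/817, Gamma_stt = -3081/1634, Gamma_tss = 1760/7353, Gamma_tst = 120/817, Gamma_ttt = 6442/2451
d^2s/dtau^2 = -(Gamma_sss*(3/2)^2 + 2*Gamma_sst*(3/2)*(-1) + Gamma_stt*(-1)^2) = 951/1634
d^2t/dtau^2 = -(Gamma_tss*(3/2)^2 + 2*Gamma_tst*(3/2)*(-1) + Gamma_ttt*(-1)^2) = -6682/2451

Answer: Gamma_sss = -120/817, Gamma_sst = -445/817, Gamma_stt = -3081/1634, Gamma_tss = 1760/7353, Gamma_tst = 120/817, Gamma_ttt = 6442/2451; accelerations (d^2s/dtau^2, d^2t/dtau^2) = (951/1634, -6682/2451)


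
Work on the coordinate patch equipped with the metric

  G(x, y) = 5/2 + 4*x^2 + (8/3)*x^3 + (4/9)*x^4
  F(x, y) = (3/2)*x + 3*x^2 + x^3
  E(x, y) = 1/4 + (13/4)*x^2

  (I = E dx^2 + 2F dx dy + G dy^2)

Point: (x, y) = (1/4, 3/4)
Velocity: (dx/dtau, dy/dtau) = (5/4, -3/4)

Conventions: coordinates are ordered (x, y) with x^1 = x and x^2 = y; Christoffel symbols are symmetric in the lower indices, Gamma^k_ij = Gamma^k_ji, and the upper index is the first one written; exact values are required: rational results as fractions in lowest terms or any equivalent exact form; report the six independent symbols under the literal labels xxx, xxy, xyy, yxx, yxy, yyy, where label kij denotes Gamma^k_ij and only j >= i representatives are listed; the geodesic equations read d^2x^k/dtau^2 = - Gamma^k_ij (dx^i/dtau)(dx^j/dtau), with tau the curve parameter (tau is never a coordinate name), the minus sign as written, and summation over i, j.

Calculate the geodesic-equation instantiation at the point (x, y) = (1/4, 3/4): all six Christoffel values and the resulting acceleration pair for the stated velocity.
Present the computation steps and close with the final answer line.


E = 29/64, F = 37/64, G = 1609/576 at the point
E_x = 13/8, E_y = 0, F_x = 51/16, F_y = 0, G_x = 91/36, G_y = 0
EG - F^2 = 8585/9216;  g^inv = (9216/8585) * [[1609/576, -37/64], [-37/64, 29/64]]
first-kind symbols [ij,l] = (1/2)(d_i g_jl + d_j g_il - d_l g_ij): [xx,x] = E_x/2 = 13/16, [xx,y] = F_x - E_y/2 = 51/16, [xy,x] = E_y/2 = 0, [xy,y] = G_x/2 = 91/72, [yy,x] = F_y - G_x/2 = -91/72, [yy,y] = G_y/2 = 0
Gamma^x_ij = (G*[ij,x] - F*[ij,y])/(EG - F^2), Gamma^y_ij = (E*[ij,y] - F*[ij,x])/(EG - F^2)
Gamma_xxx = 3934/8585, Gamma_xxy = -6734/8585, Gamma_xyy = -292838/77265, Gamma_yxx = 8982/8585, Gamma_yxy = 5278/8585, Gamma_yyy = 6734/8585
d^2x/dtau^2 = -(Gamma_xxx*(5/4)^2 + 2*Gamma_xxy*(5/4)*(-3/4) + Gamma_xyy*(-3/4)^2) = -1883/34340
d^2y/dtau^2 = -(Gamma_yxx*(5/4)^2 + 2*Gamma_yxy*(5/4)*(-3/4) + Gamma_yyy*(-3/4)^2) = -7926/8585

Answer: Gamma_xxx = 3934/8585, Gamma_xxy = -6734/8585, Gamma_xyy = -292838/77265, Gamma_yxx = 8982/8585, Gamma_yxy = 5278/8585, Gamma_yyy = 6734/8585; accelerations (d^2x/dtau^2, d^2y/dtau^2) = (-1883/34340, -7926/8585)


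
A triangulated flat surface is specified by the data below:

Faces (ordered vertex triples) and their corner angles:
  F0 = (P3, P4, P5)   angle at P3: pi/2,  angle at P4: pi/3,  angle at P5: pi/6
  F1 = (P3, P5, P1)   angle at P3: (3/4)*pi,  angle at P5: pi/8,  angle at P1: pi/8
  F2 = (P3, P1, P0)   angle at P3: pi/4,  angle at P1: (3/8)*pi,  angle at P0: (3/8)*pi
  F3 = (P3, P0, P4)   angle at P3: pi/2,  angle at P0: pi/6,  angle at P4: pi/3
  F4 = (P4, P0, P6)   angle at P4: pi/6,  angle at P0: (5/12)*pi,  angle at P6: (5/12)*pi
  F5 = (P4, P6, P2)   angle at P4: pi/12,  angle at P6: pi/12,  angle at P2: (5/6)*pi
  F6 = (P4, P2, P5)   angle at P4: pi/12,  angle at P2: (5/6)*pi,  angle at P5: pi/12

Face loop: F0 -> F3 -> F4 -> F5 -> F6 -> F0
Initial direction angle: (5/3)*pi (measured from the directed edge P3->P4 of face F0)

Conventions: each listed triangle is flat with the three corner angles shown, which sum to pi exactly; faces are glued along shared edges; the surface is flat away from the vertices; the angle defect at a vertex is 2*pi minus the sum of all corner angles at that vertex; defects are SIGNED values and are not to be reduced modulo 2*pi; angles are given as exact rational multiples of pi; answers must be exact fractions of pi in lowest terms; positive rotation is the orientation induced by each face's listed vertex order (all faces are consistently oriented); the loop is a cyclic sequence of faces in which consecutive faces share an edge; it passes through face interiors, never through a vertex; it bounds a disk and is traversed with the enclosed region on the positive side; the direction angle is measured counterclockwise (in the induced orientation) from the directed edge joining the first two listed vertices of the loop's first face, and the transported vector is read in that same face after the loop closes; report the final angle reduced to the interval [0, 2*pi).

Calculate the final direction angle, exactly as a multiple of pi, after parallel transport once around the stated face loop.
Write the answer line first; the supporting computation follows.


Answer: final direction angle = (2/3)*pi

enclosed vertex P4: corner angles sum to pi, defect = 2*pi - pi = pi
holonomy = initial angle + sum of enclosed defects (mod 2*pi), positive in the induced orientation
final angle = (5/3)*pi + pi = (2/3)*pi (mod 2*pi)


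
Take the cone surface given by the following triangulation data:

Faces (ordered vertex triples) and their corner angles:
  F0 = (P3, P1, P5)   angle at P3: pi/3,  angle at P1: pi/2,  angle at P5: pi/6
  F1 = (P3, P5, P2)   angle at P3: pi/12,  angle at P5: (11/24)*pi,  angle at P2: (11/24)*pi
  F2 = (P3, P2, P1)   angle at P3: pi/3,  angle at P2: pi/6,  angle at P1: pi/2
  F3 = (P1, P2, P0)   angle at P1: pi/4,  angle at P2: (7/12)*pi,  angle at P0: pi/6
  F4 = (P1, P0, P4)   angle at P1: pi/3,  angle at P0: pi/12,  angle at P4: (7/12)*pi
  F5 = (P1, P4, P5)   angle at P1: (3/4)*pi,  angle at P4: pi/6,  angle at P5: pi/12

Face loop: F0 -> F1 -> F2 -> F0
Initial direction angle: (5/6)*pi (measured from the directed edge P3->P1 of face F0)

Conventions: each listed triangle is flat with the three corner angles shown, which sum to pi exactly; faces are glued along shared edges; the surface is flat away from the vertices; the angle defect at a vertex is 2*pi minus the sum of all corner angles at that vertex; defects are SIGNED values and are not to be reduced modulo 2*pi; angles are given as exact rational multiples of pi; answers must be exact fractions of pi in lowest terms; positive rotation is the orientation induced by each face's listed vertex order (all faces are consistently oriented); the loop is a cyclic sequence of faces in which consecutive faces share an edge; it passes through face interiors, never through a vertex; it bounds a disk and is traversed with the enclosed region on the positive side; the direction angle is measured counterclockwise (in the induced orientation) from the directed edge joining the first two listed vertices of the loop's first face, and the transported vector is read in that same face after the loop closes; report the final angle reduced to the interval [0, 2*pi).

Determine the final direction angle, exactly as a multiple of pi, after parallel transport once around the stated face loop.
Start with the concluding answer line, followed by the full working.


Answer: final direction angle = pi/12

enclosed vertex P3: corner angles sum to (3/4)*pi, defect = 2*pi - (3/4)*pi = (5/4)*pi
transport around the loop rotates by the sum of enclosed defects; add to the initial angle mod 2*pi
final angle = (5/6)*pi + (5/4)*pi = pi/12 (mod 2*pi)


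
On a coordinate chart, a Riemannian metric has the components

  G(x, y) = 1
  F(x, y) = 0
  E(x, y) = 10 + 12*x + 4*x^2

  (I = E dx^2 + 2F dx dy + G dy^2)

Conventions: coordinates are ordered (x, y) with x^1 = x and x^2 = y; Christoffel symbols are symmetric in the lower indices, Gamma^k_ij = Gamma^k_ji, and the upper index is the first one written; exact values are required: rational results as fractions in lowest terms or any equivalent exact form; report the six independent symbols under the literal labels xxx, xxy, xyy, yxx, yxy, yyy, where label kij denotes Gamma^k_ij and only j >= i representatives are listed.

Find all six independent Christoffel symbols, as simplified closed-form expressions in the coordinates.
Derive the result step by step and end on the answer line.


E = 10 + 12*x + 4*x^2; F = 0; G = 1
Gamma^k_ij = (1/2) g^{kl} (d_i g_jl + d_j g_il - d_l g_ij), with g^inv = (1/(EG-F^2)) [[G, -F], [-F, E]]
first partials: E_x = 12 + 8*x, E_y = 0, F_x = 0, F_y = 0, G_x = 0, G_y = 0
D = EG - F^2 = 10 + 12*x + 4*x^2
expanded: Gamma^x_xx = (G E_x - 2F F_x + F E_y)/(2D), Gamma^x_xy = (G E_y - F G_x)/(2D), Gamma^x_yy = (2G F_y - G G_x - F G_y)/(2D), Gamma^y_xx = (2E F_x - E E_y - F E_x)/(2D), Gamma^y_xy = (E G_x - F E_y)/(2D), Gamma^y_yy = (E G_y - 2F F_y + F G_x)/(2D); substitute and cancel common factors

Answer: Gamma_xxx = (2*x + 3)/(2*x^2 + 6*x + 5), Gamma_xxy = 0, Gamma_xyy = 0, Gamma_yxx = 0, Gamma_yxy = 0, Gamma_yyy = 0


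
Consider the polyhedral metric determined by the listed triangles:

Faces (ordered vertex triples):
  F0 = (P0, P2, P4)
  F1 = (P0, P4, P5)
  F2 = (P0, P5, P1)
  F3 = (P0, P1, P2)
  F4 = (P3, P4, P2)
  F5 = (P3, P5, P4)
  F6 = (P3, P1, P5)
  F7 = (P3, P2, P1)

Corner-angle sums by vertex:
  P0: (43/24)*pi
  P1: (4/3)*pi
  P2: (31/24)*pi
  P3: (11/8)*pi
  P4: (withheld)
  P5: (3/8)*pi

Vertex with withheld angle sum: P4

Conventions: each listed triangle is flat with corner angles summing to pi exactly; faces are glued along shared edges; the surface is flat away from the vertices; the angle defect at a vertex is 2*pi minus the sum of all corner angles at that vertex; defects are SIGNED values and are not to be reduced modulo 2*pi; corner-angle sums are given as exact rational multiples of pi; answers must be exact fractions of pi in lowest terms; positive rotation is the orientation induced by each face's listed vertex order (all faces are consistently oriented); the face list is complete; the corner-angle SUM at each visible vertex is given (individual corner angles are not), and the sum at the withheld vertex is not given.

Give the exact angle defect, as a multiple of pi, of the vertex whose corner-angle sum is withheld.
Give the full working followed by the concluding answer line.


V = 6, E = 12, F = 8; chi = V - E + F = 2
Gauss-Bonnet: total defect = 2*pi*chi = 4*pi; visible defects sum to (23/6)*pi

Answer: defect(P4) = pi/6


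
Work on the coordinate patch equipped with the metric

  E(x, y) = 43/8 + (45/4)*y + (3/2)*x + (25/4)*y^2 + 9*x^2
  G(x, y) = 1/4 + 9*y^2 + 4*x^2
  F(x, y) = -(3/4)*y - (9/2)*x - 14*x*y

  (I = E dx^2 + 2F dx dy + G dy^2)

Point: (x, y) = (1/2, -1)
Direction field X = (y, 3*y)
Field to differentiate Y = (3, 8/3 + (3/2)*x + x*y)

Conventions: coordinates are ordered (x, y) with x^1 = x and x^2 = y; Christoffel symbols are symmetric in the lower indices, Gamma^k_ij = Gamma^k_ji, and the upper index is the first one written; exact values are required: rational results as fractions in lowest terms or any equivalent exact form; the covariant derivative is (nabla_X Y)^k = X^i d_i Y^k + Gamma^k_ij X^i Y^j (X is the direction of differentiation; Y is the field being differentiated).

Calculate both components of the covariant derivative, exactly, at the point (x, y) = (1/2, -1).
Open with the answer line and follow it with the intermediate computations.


Answer: (nabla_X Y)^x = 251281/1668, (nabla_X Y)^y = -33544/417

E = 27/8, F = 11/2, G = 41/4 at the point
E_x = 21/2, E_y = -5/4, F_x = 19/2, F_y = -31/4, G_x = 4, G_y = -18
EG - F^2 = 139/32;  g^inv = (32/139) * [[41/4, -11/2], [-11/2, 27/8]]
first-kind symbols [ij,l] = (1/2)(d_i g_jl + d_j g_il - d_l g_ij): [xx,x] = E_x/2 = 21/4, [xx,y] = F_x - E_y/2 = 81/8, [xy,x] = E_y/2 = -5/8, [xy,y] = G_x/2 = 2, [yy,x] = F_y - G_x/2 = -39/4, [yy,y] = G_y/2 = -9
Gamma^x_ij = (G*[ij,x] - F*[ij,y])/(EG - F^2), Gamma^y_ij = (E*[ij,y] - F*[ij,x])/(EG - F^2)
Gamma_xxx = -60/139, Gamma_xxy = -557/139, Gamma_xyy = -1614/139, Gamma_yxx = 339/278, Gamma_yxy = 326/139, Gamma_yyy = 744/139
X = (-1, -3), Y = (3, 35/12) at the point


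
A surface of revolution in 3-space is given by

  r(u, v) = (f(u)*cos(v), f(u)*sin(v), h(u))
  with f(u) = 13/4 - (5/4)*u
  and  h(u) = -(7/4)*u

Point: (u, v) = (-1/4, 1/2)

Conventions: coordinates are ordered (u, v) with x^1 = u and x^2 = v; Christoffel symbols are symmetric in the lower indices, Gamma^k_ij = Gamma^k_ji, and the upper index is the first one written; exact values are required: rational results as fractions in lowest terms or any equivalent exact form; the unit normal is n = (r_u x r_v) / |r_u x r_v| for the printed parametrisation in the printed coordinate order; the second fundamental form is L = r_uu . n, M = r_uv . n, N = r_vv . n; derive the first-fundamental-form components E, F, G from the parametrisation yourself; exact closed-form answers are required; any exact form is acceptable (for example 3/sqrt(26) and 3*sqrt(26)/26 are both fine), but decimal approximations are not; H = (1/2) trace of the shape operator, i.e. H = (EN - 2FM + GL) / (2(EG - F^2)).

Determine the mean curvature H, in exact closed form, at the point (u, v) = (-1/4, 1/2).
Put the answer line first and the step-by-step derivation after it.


Answer: H = -28*sqrt(74)/2109

f = 57/16, f' = -5/4, f'' = 0, h' = -7/4, h'' = 0
E = 37/8, F = 0, G = 3249/256; answer radicand W^2 = 37/8
unnormalised second-form numerators: l = 0, m = 0, n = -399/64; L = l/sqrt(37/8), and similarly M = m/sqrt(W^2), N = n/sqrt(W^2)
H = (E*n - 2*F*m + G*l) / (2*(EG - F^2)*sqrt(W^2)); E*n - 2*F*m + G*l = -14763/512, EG - F^2 = 120213/2048, so H = (-14/57)/sqrt(37/8)


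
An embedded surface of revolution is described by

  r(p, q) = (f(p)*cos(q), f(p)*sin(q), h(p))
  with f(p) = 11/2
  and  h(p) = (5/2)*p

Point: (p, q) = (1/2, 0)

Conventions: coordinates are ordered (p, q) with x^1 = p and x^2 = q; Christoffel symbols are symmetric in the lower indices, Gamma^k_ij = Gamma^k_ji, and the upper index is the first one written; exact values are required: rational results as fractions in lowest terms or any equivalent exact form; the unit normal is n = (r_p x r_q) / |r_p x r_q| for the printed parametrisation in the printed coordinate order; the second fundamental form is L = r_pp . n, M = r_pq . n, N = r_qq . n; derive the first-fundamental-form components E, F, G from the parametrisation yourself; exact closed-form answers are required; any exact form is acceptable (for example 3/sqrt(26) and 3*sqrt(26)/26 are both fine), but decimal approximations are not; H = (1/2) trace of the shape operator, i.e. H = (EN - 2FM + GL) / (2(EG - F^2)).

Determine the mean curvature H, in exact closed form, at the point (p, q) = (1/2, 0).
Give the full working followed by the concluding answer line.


f = 11/2, f' = 0, f'' = 0, h' = 5/2, h'' = 0
E = 25/4, F = 0, G = 121/4; answer radicand W^2 = 25/4
unnormalised second-form numerators: l = 0, m = 0, n = 55/4; L = l/sqrt(25/4), and similarly M = m/sqrt(W^2), N = n/sqrt(W^2)
H = (E*n - 2*F*m + G*l) / (2*(EG - F^2)*sqrt(W^2)); E*n - 2*F*m + G*l = 1375/16, EG - F^2 = 3025/16, so H = (5/22)/sqrt(25/4)

Answer: H = 1/11


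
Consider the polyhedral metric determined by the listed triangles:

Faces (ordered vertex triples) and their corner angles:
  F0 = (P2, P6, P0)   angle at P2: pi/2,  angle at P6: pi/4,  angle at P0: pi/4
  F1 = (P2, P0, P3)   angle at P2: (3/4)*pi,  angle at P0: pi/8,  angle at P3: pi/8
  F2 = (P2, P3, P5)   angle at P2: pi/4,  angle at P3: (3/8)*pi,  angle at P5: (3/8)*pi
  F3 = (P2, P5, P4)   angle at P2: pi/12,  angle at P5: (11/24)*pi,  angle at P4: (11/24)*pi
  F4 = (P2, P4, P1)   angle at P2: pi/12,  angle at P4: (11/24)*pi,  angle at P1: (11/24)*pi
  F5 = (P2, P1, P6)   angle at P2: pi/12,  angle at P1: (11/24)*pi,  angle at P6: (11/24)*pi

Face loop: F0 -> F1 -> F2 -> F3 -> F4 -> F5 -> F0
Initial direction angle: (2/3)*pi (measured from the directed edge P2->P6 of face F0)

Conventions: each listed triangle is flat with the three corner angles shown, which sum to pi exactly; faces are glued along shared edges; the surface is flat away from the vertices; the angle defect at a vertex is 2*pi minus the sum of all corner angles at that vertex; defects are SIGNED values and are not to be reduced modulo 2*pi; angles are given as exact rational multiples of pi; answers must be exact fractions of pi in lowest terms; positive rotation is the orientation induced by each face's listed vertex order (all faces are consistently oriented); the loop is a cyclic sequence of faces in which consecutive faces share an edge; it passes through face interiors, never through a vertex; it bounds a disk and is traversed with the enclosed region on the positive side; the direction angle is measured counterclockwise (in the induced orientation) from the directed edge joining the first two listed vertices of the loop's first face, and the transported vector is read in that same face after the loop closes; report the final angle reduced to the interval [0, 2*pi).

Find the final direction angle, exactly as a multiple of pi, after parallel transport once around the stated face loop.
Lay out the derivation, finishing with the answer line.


enclosed vertex P2: corner angles sum to (7/4)*pi, defect = 2*pi - (7/4)*pi = pi/4
by Gauss-Bonnet the loop rotates the vector by the enclosed defect sum (positive orientation, mod 2*pi)
final angle = (2/3)*pi + pi/4 = (11/12)*pi (mod 2*pi)

Answer: final direction angle = (11/12)*pi


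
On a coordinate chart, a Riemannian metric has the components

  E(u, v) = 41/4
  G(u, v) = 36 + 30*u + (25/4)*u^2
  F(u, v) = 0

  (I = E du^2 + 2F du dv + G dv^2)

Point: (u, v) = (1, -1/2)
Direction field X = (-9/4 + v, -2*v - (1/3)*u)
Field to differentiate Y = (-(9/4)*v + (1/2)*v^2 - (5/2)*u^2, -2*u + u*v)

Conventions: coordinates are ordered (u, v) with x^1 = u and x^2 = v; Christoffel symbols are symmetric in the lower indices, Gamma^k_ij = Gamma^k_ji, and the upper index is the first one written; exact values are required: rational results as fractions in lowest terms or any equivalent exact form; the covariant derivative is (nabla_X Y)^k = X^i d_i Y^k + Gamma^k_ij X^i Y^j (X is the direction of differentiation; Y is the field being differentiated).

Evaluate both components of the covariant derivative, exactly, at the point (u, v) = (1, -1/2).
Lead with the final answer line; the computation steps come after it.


Answer: (nabla_X Y)^u = 2521/164, (nabla_X Y)^v = 1901/204

E = 41/4, F = 0, G = 289/4 at the point
E_u = 0, E_v = 0, F_u = 0, F_v = 0, G_u = 85/2, G_v = 0
EG - F^2 = 11849/16;  g^inv = (16/11849) * [[289/4, 0], [0, 41/4]]
first-kind symbols [ij,l] = (1/2)(d_i g_jl + d_j g_il - d_l g_ij): [uu,u] = E_u/2 = 0, [uu,v] = F_u - E_v/2 = 0, [uv,u] = E_v/2 = 0, [uv,v] = G_u/2 = 85/4, [vv,u] = F_v - G_u/2 = -85/4, [vv,v] = G_v/2 = 0
Gamma^u_ij = (G*[ij,u] - F*[ij,v])/(EG - F^2), Gamma^v_ij = (E*[ij,v] - F*[ij,u])/(EG - F^2)
Gamma_uuu = 0, Gamma_uuv = 0, Gamma_uvv = -85/41, Gamma_vuu = 0, Gamma_vuv = 5/17, Gamma_vvv = 0
X = (-11/4, 2/3), Y = (-5/4, -5/2) at the point


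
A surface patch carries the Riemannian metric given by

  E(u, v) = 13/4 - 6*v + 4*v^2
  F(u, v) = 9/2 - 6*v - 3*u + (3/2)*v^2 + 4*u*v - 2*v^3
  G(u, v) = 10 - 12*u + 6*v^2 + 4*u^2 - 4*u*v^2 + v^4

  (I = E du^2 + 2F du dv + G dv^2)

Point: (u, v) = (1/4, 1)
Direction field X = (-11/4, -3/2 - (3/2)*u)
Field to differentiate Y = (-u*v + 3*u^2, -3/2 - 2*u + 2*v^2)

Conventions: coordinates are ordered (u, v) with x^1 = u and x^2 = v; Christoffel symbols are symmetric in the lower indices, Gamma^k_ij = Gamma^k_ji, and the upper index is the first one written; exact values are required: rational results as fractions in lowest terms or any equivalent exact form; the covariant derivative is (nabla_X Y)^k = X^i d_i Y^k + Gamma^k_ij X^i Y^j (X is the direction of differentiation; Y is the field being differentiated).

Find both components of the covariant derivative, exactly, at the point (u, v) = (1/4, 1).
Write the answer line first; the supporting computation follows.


Answer: (nabla_X Y)^u = -517/576, (nabla_X Y)^v = -1187/576

E = 5/4, F = -7/4, G = 53/4 at the point
E_u = 0, E_v = 2, F_u = 1, F_v = -8, G_u = -14, G_v = 14
EG - F^2 = 27/2;  g^inv = (2/27) * [[53/4, 7/4], [7/4, 5/4]]
first-kind symbols [ij,l] = (1/2)(d_i g_jl + d_j g_il - d_l g_ij): [uu,u] = E_u/2 = 0, [uu,v] = F_u - E_v/2 = 0, [uv,u] = E_v/2 = 1, [uv,v] = G_u/2 = -7, [vv,u] = F_v - G_u/2 = -1, [vv,v] = G_v/2 = 7
Gamma^u_ij = (G*[ij,u] - F*[ij,v])/(EG - F^2), Gamma^v_ij = (E*[ij,v] - F*[ij,u])/(EG - F^2)
Gamma_uuu = 0, Gamma_uuv = 2/27, Gamma_uvv = -2/27, Gamma_vuu = 0, Gamma_vuv = -14/27, Gamma_vvv = 14/27
X = (-11/4, -15/8), Y = (-1/16, 0) at the point


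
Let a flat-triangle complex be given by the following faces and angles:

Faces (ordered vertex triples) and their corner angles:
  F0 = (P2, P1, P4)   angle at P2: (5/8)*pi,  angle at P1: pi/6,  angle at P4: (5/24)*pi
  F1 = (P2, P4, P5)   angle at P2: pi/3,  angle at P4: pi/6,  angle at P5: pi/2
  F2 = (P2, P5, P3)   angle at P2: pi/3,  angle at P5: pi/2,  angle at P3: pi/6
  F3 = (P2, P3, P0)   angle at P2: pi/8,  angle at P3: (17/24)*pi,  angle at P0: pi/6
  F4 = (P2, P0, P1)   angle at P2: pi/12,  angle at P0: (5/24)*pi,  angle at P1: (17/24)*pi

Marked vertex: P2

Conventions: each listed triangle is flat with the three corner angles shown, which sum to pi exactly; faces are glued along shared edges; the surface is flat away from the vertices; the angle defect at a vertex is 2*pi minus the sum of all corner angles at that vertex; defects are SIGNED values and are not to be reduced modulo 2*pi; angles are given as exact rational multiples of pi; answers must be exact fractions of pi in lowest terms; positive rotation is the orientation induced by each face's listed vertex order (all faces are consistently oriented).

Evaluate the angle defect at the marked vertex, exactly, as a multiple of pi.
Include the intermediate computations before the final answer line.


Sum of corner angles at P2: (3/2)*pi
defect = 2*pi - (3/2)*pi

Answer: defect(P2) = pi/2


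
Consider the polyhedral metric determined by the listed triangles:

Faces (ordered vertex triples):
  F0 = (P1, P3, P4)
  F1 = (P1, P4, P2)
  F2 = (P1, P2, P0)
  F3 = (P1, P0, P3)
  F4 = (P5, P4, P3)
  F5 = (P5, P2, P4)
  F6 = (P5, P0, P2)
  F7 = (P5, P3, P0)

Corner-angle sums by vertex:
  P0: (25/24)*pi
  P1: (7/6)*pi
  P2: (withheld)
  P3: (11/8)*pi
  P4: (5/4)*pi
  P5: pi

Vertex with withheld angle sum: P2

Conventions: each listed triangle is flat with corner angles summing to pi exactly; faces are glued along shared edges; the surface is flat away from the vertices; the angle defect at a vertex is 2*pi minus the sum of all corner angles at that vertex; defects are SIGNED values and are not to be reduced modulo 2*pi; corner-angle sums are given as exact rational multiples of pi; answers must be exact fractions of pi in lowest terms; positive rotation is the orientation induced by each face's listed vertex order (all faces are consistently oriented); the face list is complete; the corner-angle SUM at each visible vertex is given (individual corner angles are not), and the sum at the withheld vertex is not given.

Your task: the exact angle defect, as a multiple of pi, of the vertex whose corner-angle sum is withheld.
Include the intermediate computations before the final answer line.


V = 6, E = 12, F = 8; chi = V - E + F = 2
Gauss-Bonnet: total defect = 2*pi*chi = 4*pi; visible defects sum to (25/6)*pi

Answer: defect(P2) = -pi/6


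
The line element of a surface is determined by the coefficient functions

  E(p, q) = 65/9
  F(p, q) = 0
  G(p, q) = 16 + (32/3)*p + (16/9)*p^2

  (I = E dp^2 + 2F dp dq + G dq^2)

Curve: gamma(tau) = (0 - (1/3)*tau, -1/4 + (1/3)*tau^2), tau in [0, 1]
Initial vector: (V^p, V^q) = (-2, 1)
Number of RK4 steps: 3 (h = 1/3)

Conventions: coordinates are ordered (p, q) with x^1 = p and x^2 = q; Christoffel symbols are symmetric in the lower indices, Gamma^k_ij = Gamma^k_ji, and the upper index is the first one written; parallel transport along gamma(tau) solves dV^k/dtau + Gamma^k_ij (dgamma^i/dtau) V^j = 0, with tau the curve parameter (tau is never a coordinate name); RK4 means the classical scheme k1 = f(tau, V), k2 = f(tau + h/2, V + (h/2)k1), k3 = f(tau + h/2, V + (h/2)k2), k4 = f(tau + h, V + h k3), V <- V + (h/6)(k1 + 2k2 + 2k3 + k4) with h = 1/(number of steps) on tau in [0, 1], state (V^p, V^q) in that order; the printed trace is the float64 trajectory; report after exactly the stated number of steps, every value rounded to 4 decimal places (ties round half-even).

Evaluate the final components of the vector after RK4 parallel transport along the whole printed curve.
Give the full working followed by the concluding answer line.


gamma'(tau) = (-1/3, (2/3)*tau); f(tau, V)^k = -Gamma^k_ij(gamma(tau)) gamma'^i(tau) V^j; h = 1/3; intermediate values shown to 6 dp
curve data and Christoffel symbols at the stage parameters:
  tau = 0.000000: gamma = (0.000000, -0.250000), gamma' = (-0.333333, 0.000000); Gamma_ppp = 0.000000, Gamma_ppq = 0.000000, Gamma_pqq = -0.738462, Gamma_qpp = 0.000000, Gamma_qpq = 0.333333, Gamma_qqq = 0.000000
  tau = 0.166667: gamma = (-0.055556, -0.240741), gamma' = (-0.333333, 0.111111); Gamma_ppp = 0.000000, Gamma_ppq = 0.000000, Gamma_pqq = -0.724786, Gamma_qpp = 0.000000, Gamma_qpq = 0.339623, Gamma_qqq = 0.000000
  tau = 0.333333: gamma = (-0.111111, -0.212963), gamma' = (-0.333333, 0.222222); Gamma_ppp = 0.000000, Gamma_ppq = 0.000000, Gamma_pqq = -0.711111, Gamma_qpp = 0.000000, Gamma_qpq = 0.346154, Gamma_qqq = 0.000000
  tau = 0.500000: gamma = (-0.166667, -0.166667), gamma' = (-0.333333, 0.333333); Gamma_ppp = 0.000000, Gamma_ppq = 0.000000, Gamma_pqq = -0.697436, Gamma_qpp = 0.000000, Gamma_qpq = 0.352941, Gamma_qqq = 0.000000
  tau = 0.666667: gamma = (-0.222222, -0.101852), gamma' = (-0.333333, 0.444444); Gamma_ppp = 0.000000, Gamma_ppq = 0.000000, Gamma_pqq = -0.683761, Gamma_qpp = 0.000000, Gamma_qpq = 0.360000, Gamma_qqq = 0.000000
  tau = 0.833333: gamma = (-0.277778, -0.018519), gamma' = (-0.333333, 0.555556); Gamma_ppp = 0.000000, Gamma_ppq = 0.000000, Gamma_pqq = -0.670085, Gamma_qpp = 0.000000, Gamma_qpq = 0.367347, Gamma_qqq = 0.000000
  tau = 1.000000: gamma = (-0.333333, 0.083333), gamma' = (-0.333333, 0.666667); Gamma_ppp = 0.000000, Gamma_ppq = 0.000000, Gamma_pqq = -0.656410, Gamma_qpp = 0.000000, Gamma_qpq = 0.375000, Gamma_qqq = 0.000000
step 0: V^p = -2.0000, V^q = 1.0000
step 1: k1 = (0.000000, 0.111111), k2 = (0.082023, 0.190776), k3 = (0.083092, 0.191763), k4 = (0.168126, 0.274476); V <- V + (h/6)(k1 + 2k2 + 2k3 + k4): V^p = -1.9723, V^q = 1.0639
step 2: k1 = (0.168127, 0.274477), k2 = (0.257975, 0.359290), k3 = (0.261261, 0.359191), k4 = (0.359706, 0.443675); V <- V + (h/6)(k1 + 2k2 + 2k3 + k4): V^p = -1.8853, V^q = 1.1837
step 3: k1 = (0.359705, 0.443686), k2 = (0.468167, 0.526512), k3 = (0.473306, 0.524513), k4 = (0.594485, 0.601693); V <- V + (h/6)(k1 + 2k2 + 2k3 + k4): V^p = -1.7277, V^q = 1.3585

Answer: V^p = -1.7277, V^q = 1.3585


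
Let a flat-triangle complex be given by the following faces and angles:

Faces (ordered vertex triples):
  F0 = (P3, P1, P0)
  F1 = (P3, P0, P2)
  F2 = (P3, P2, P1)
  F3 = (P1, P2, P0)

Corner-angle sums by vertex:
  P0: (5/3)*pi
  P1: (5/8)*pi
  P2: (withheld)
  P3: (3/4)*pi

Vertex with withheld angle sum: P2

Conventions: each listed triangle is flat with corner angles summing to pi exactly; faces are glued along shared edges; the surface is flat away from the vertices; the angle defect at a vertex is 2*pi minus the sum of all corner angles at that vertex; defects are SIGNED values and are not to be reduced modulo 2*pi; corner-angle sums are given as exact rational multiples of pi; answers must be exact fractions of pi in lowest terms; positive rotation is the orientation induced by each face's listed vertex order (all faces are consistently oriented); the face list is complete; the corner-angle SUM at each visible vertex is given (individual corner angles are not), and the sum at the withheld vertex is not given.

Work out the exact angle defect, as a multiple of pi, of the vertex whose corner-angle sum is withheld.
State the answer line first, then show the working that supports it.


Answer: defect(P2) = (25/24)*pi

V = 4, E = 6, F = 4; chi = V - E + F = 2
Gauss-Bonnet: total defect = 2*pi*chi = 4*pi; visible defects sum to (71/24)*pi


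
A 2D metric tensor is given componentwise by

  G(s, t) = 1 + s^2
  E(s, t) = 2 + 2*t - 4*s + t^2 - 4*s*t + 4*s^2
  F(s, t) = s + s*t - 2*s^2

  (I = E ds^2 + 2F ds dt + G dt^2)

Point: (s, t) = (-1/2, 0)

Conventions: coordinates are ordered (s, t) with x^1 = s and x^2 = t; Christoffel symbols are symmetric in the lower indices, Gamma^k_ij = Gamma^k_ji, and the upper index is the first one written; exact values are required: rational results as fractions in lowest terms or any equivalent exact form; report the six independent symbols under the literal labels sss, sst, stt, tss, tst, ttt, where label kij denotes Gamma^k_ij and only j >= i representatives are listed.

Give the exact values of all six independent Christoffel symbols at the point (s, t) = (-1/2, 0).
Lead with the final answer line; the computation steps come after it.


Answer: Gamma_sss = -16/21, Gamma_sst = 8/21, Gamma_stt = 0, Gamma_tss = 4/21, Gamma_tst = -2/21, Gamma_ttt = 0

E = 5, F = -1, G = 5/4 at the point
E_s = -8, E_t = 4, F_s = 3, F_t = -1/2, G_s = -1, G_t = 0
EG - F^2 = 21/4;  g^inv = (4/21) * [[5/4, 1], [1, 5]]
first-kind symbols [ij,l] = (1/2)(d_i g_jl + d_j g_il - d_l g_ij): [ss,s] = E_s/2 = -4, [ss,t] = F_s - E_t/2 = 1, [st,s] = E_t/2 = 2, [st,t] = G_s/2 = -1/2, [tt,s] = F_t - G_s/2 = 0, [tt,t] = G_t/2 = 0
Gamma^s_ij = (G*[ij,s] - F*[ij,t])/(EG - F^2), Gamma^t_ij = (E*[ij,t] - F*[ij,s])/(EG - F^2)


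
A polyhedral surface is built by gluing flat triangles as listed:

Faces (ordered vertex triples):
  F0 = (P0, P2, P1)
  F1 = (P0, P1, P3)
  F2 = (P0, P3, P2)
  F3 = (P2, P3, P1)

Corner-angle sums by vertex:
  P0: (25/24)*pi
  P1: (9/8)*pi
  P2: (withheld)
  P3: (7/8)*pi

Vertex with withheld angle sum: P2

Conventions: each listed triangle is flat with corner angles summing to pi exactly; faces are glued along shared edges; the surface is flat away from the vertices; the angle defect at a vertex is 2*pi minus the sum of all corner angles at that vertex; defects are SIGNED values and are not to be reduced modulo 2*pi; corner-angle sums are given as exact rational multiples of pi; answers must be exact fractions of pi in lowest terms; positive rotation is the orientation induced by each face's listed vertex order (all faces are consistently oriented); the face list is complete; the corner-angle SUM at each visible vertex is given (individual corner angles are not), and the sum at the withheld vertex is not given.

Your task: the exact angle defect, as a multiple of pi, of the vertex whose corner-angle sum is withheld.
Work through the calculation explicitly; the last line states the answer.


V = 4, E = 6, F = 4; chi = V - E + F = 2
Gauss-Bonnet: total defect = 2*pi*chi = 4*pi; visible defects sum to (71/24)*pi

Answer: defect(P2) = (25/24)*pi


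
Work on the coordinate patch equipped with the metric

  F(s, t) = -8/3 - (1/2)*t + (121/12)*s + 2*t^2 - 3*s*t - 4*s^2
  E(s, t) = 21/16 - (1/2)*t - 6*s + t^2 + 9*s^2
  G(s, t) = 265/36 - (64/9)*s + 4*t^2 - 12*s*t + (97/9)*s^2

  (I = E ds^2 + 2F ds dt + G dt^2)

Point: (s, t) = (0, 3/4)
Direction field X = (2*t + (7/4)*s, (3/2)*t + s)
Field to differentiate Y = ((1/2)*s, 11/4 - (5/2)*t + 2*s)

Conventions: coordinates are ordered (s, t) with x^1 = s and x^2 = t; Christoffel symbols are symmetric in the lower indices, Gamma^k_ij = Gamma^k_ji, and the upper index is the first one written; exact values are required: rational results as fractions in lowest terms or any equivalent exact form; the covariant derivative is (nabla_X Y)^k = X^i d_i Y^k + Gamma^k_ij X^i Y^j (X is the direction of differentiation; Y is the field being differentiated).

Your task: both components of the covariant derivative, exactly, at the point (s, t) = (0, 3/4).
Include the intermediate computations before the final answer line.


E = 3/2, F = -23/12, G = 173/18 at the point
E_s = -6, E_t = 1, F_s = 47/6, F_t = 5/2, G_s = -145/9, G_t = 6
EG - F^2 = 1547/144;  g^inv = (144/1547) * [[173/18, 23/12], [23/12, 3/2]]
first-kind symbols [ij,l] = (1/2)(d_i g_jl + d_j g_il - d_l g_ij): [ss,s] = E_s/2 = -3, [ss,t] = F_s - E_t/2 = 22/3, [st,s] = E_t/2 = 1/2, [st,t] = G_s/2 = -145/18, [tt,s] = F_t - G_s/2 = 95/9, [tt,t] = G_t/2 = 3
Gamma^s_ij = (G*[ij,s] - F*[ij,t])/(EG - F^2), Gamma^t_ij = (E*[ij,t] - F*[ij,s])/(EG - F^2)
Gamma_sss = -304/221, Gamma_sst = -4594/4641, Gamma_stt = 138932/13923, Gamma_tss = 108/221, Gamma_tst = -1602/1547, Gamma_ttt = 10684/4641
X = (3/2, 9/8), Y = (0, 7/8) at the point

Answer: (nabla_X Y)^s = 32791/3536, (nabla_X Y)^t = 1935/1768


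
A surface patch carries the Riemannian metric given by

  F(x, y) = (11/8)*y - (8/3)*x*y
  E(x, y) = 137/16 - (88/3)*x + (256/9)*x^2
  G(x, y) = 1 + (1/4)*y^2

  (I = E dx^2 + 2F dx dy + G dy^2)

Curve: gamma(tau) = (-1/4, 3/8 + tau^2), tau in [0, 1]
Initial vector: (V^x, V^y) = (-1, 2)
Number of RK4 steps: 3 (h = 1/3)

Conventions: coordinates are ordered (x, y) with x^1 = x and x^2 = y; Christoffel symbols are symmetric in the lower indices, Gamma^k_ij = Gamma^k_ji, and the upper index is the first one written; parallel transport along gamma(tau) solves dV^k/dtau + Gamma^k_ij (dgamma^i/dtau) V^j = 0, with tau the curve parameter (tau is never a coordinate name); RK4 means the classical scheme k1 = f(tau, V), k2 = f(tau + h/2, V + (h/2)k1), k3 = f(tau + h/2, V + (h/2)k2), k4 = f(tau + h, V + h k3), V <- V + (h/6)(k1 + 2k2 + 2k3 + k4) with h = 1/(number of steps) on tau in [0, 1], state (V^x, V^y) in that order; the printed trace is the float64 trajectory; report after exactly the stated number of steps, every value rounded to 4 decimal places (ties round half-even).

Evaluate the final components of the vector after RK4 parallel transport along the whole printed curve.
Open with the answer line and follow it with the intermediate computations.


Answer: V^x = -1.2272, V^y = 1.9757

gamma'(tau) = (0, 2*tau); f(tau, V)^k = -Gamma^k_ij(gamma(tau)) gamma'^i(tau) V^j; h = 1/3; intermediate values shown to 6 dp
curve data and Christoffel symbols at the stage parameters:
  tau = 0.000000: gamma = (-0.250000, 0.375000), gamma' = (0.000000, 0.000000); Gamma_xxx = -1.229774, Gamma_xxy = 0.000000, Gamma_xyy = 0.115291, Gamma_yxx = -0.056469, Gamma_yxy = 0.000000, Gamma_yyy = 0.005294
  tau = 0.166667: gamma = (-0.250000, 0.402778), gamma' = (0.000000, 0.333333); Gamma_xxx = -1.229399, Gamma_xxy = 0.000000, Gamma_xyy = 0.115256, Gamma_yxx = -0.060634, Gamma_yxy = 0.000000, Gamma_yyy = 0.005684
  tau = 0.333333: gamma = (-0.250000, 0.486111), gamma' = (0.000000, 0.666667); Gamma_xxx = -1.228115, Gamma_xxy = 0.000000, Gamma_xyy = 0.115136, Gamma_yxx = -0.073102, Gamma_yxy = 0.000000, Gamma_yyy = 0.006853
  tau = 0.500000: gamma = (-0.250000, 0.625000), gamma' = (0.000000, 1.000000); Gamma_xxx = -1.225449, Gamma_xxy = 0.000000, Gamma_xyy = 0.114886, Gamma_yxx = -0.093784, Gamma_yxy = 0.000000, Gamma_yyy = 0.008792
  tau = 0.666667: gamma = (-0.250000, 0.819444), gamma' = (0.000000, 1.333333); Gamma_xxx = -1.220626, Gamma_xxy = 0.000000, Gamma_xyy = 0.114434, Gamma_yxx = -0.122478, Gamma_yxy = 0.000000, Gamma_yyy = 0.011482
  tau = 0.833333: gamma = (-0.250000, 1.069444), gamma' = (0.000000, 1.666667); Gamma_xxx = -1.212602, Gamma_xxy = 0.000000, Gamma_xyy = 0.113681, Gamma_yxx = -0.158793, Gamma_yxy = 0.000000, Gamma_yyy = 0.014887
  tau = 1.000000: gamma = (-0.250000, 1.375000), gamma' = (0.000000, 2.000000); Gamma_xxx = -1.200124, Gamma_xxy = 0.000000, Gamma_xyy = 0.112512, Gamma_yxx = -0.202062, Gamma_yxy = 0.000000, Gamma_yyy = 0.018943
step 0: V^x = -1.0000, V^y = 2.0000
step 1: k1 = (0.000000, 0.000000), k2 = (-0.076837, -0.003790), k3 = (-0.076813, -0.003788), k4 = (-0.153417, -0.009132); V <- V + (h/6)(k1 + 2k2 + 2k3 + k4): V^x = -1.0256, V^y = 1.9987
step 2: k1 = (-0.153411, -0.009132), k2 = (-0.229442, -0.017559), k3 = (-0.229280, -0.017547), k4 = (-0.304058, -0.030509); V <- V + (h/6)(k1 + 2k2 + 2k3 + k4): V^x = -1.1020, V^y = 1.9925
step 3: k1 = (-0.304019, -0.030505), k2 = (-0.376563, -0.049312), k3 = (-0.375969, -0.049234), k4 = (-0.444677, -0.074869); V <- V + (h/6)(k1 + 2k2 + 2k3 + k4): V^x = -1.2272, V^y = 1.9757


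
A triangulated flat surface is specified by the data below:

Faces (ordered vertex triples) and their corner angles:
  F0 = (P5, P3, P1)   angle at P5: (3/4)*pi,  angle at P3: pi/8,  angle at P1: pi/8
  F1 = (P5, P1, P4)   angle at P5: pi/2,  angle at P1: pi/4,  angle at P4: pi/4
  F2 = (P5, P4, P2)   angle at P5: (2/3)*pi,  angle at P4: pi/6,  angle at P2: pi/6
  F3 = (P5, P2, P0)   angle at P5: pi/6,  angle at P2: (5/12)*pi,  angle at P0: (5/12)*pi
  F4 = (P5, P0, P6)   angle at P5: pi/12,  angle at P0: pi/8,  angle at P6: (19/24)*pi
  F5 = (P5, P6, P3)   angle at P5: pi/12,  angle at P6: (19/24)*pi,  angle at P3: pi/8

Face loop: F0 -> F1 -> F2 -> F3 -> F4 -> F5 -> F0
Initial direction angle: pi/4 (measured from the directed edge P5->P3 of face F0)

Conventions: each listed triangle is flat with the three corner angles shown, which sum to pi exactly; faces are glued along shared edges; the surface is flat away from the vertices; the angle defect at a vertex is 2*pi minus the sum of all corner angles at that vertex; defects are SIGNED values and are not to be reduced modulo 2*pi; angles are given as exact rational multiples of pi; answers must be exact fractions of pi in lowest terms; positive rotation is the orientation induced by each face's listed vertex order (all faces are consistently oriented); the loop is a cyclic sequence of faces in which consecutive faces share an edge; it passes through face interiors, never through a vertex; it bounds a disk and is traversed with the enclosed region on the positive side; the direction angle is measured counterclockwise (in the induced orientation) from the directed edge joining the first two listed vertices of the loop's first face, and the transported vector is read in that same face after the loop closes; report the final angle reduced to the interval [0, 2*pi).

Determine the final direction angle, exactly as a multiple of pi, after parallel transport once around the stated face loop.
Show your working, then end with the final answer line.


enclosed vertex P5: corner angles sum to (9/4)*pi, defect = 2*pi - (9/4)*pi = -pi/4
the rotation equals the total enclosed defect, so the final angle is initial + defects (mod 2*pi)
final angle = pi/4 - pi/4 = 0 (mod 2*pi)

Answer: final direction angle = 0


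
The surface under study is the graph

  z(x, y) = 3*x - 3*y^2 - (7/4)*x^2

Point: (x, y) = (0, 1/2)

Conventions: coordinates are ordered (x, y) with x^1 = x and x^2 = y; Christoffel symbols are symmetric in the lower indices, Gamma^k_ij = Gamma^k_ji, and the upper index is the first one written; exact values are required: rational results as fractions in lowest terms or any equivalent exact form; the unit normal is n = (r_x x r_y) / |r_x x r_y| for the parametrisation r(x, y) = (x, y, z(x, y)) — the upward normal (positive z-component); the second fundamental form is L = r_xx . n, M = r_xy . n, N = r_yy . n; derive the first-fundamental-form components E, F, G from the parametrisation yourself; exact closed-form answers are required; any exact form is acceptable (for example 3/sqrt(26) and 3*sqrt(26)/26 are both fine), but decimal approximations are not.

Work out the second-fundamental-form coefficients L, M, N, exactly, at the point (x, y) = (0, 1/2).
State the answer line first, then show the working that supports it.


Answer: L = -7*sqrt(19)/38, M = 0, N = -6*sqrt(19)/19

z_x = 3, z_y = -3, z_xx = -7/2, z_xy = 0, z_yy = -6
E = 10, F = -9, G = 10; answer radicand W^2 = 19
unnormalised second-form numerators: l = -7/2, m = 0, n = -6; L = l/sqrt(19), and similarly M = m/sqrt(W^2), N = n/sqrt(W^2)
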